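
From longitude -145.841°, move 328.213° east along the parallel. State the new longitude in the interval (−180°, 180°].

Start at -145.841°; shift +328.213° → +182.372°.
+182.372° lies outside (−180°, 180°]; subtract 360° → -177.628°.

-177.628°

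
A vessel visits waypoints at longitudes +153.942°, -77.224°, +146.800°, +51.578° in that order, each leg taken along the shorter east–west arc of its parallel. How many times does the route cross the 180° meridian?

2

Leg 1: +153.942° → -77.224°, shortest Δλ = 128.834° (east) — crosses 180°.
Leg 2: -77.224° → +146.800°, shortest Δλ = -135.976° (west) — crosses 180°.
Leg 3: +146.800° → +51.578°, shortest Δλ = -95.222° (west) — does not cross 180°.
Total crossings: 2.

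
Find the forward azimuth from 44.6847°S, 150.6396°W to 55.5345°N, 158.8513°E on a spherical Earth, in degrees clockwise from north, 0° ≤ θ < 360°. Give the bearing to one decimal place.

332.5°

Δλ = 158.8513 − -150.6396 = 309.4909°; wrapped into (−180°, 180°]: -50.5091°.
θ = atan2( sin Δλ · cos φ₂ , cos φ₁ · sin φ₂ − sin φ₁ · cos φ₂ · cos Δλ )
  = atan2(-0.43673, 0.83926) = -27.491° → normalised to [0°, 360°): 332.509°.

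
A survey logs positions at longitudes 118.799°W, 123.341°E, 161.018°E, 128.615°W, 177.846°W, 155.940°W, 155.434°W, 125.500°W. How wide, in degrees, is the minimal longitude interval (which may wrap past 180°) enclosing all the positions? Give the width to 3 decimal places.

Sort the longitudes: -177.846°, -155.940°, -155.434°, -128.615°, -125.500°, -118.799°, +123.341°, +161.018°.
Eastward gaps between consecutive values (wrapping around): 21.906°, 0.506°, 26.819°, 3.115°, 6.701°, 242.140°, 37.677°, 21.136°.
Largest gap = 242.140° ⇒ minimal covering band is its complement: 360° − 242.140° = 117.860°.
Band runs from +123.341° eastward to -118.799°, crossing the antimeridian.

117.860°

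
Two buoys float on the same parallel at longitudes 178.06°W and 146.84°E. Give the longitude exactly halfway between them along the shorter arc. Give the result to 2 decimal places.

Signed shortest Δλ from -178.06° to +146.84° is -35.10°.
Midpoint longitude = -178.06° + (-35.10°)/2 = -178.06° − 17.55° = -195.61°.
Normalise into (−180°, 180°]: +164.39°.
(The naïve average (-178.06 + +146.84)/2 = -15.61° is on the wrong side of the globe.)

164.39°E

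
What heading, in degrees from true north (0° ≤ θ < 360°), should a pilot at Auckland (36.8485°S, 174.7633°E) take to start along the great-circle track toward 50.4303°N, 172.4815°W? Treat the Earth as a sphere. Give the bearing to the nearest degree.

8°

Δλ = -172.4815 − 174.7633 = -347.2448°; wrapped into (−180°, 180°]: 12.7552°.
θ = atan2( sin Δλ · cos φ₂ , cos φ₁ · sin φ₂ − sin φ₁ · cos φ₂ · cos Δλ )
  = atan2(0.14064, 0.98945) = 8.090° → normalised to [0°, 360°): 8.090°.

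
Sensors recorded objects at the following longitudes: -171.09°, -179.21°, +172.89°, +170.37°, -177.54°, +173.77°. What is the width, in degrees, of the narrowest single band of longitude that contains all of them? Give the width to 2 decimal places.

18.54°

Sort the longitudes: -179.21°, -177.54°, -171.09°, +170.37°, +172.89°, +173.77°.
Eastward gaps between consecutive values (wrapping around): 1.67°, 6.45°, 341.46°, 2.52°, 0.88°, 7.02°.
Largest gap = 341.46° ⇒ minimal covering band is its complement: 360° − 341.46° = 18.54°.
Band runs from +170.37° eastward to -171.09°, crossing the antimeridian.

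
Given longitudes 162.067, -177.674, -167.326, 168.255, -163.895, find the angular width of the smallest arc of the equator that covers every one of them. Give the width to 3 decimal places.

Sort the longitudes: -177.674°, -167.326°, -163.895°, +162.067°, +168.255°.
Eastward gaps between consecutive values (wrapping around): 10.348°, 3.431°, 325.962°, 6.188°, 14.071°.
Largest gap = 325.962° ⇒ minimal covering band is its complement: 360° − 325.962° = 34.038°.
Band runs from +162.067° eastward to -163.895°, crossing the antimeridian.

34.038°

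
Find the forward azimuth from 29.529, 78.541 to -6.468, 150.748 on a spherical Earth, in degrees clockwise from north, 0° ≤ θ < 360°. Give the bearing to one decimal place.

104.7°

Δλ = 150.748 − 78.541 = 72.207°.
θ = atan2( sin Δλ · cos φ₂ , cos φ₁ · sin φ₂ − sin φ₁ · cos φ₂ · cos Δλ )
  = atan2(0.94611, -0.24767) = 104.669° → normalised to [0°, 360°): 104.669°.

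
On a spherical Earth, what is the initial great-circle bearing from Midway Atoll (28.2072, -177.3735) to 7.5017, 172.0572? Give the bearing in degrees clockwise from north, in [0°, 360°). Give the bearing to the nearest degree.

Δλ = 172.0572 − -177.3735 = 349.4307°; wrapped into (−180°, 180°]: -10.5693°.
θ = atan2( sin Δλ · cos φ₂ , cos φ₁ · sin φ₂ − sin φ₁ · cos φ₂ · cos Δλ )
  = atan2(-0.18185, -0.34561) = -152.248° → normalised to [0°, 360°): 207.752°.

208°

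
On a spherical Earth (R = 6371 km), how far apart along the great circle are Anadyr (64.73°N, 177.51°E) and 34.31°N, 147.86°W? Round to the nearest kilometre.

Δλ = -147.86 − 177.51 = -325.37°; wrapped into (−180°, 180°]: 34.63°.
Δφ = 34.31 − 64.73 = -30.42°.
a = sin²(Δφ/2) + cos φ₁ · cos φ₂ · sin²(Δλ/2) = 0.100066.
c = 2·atan2(√a, √(1−a)) = 0.64372 rad → d = 6371·c ≈ 4101.14 km.

4101 km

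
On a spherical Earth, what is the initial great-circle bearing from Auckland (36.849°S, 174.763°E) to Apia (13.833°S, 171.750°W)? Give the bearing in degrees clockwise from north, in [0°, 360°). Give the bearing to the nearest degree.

31°

Δλ = -171.750 − 174.763 = -346.513°; wrapped into (−180°, 180°]: 13.487°.
θ = atan2( sin Δλ · cos φ₂ , cos φ₁ · sin φ₂ − sin φ₁ · cos φ₂ · cos Δλ )
  = atan2(0.22646, 0.37493) = 31.132° → normalised to [0°, 360°): 31.132°.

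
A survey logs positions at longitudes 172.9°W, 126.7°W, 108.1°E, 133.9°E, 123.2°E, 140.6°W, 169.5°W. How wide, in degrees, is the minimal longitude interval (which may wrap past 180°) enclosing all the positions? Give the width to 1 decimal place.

Sort the longitudes: -172.9°, -169.5°, -140.6°, -126.7°, +108.1°, +123.2°, +133.9°.
Eastward gaps between consecutive values (wrapping around): 3.4°, 28.9°, 13.9°, 234.8°, 15.1°, 10.7°, 53.2°.
Largest gap = 234.8° ⇒ minimal covering band is its complement: 360° − 234.8° = 125.2°.
Band runs from +108.1° eastward to -126.7°, crossing the antimeridian.

125.2°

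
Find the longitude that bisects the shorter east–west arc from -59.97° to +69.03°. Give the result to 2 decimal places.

+4.53°

Signed shortest Δλ from -59.97° to +69.03° is +129.00°.
Midpoint longitude = -59.97° + (+129.00°)/2 = -59.97° + 64.50° = +4.53°.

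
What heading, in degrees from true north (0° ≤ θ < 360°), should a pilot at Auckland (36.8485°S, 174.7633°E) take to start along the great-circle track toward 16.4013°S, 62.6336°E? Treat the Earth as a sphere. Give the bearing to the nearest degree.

244°

Δλ = 62.6336 − 174.7633 = -112.1297°.
θ = atan2( sin Δλ · cos φ₂ , cos φ₁ · sin φ₂ − sin φ₁ · cos φ₂ · cos Δλ )
  = atan2(-0.88864, -0.44267) = -116.480° → normalised to [0°, 360°): 243.520°.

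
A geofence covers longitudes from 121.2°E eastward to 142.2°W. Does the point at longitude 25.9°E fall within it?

No

Band width going east from +121.2° to -142.2°: ((-142.2 − 121.2) mod 360) = 96.6°.
Offset of +25.9° east of the west edge: ((25.9 − 121.2) mod 360) = 264.7°.
264.7° > 96.6° ⇒ outside.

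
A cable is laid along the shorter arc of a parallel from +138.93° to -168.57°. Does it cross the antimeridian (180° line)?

Naïve |-168.57 − 138.93| = 307.5° > 180°, so the shorter arc goes the other way round — across 180°.
Signed shortest Δλ = ((-168.57 − 138.93 + 180) mod 360) − 180 = 52.5°.
Going east by 52.5° from +138.93° passes through 180° before reaching -168.57°.

Yes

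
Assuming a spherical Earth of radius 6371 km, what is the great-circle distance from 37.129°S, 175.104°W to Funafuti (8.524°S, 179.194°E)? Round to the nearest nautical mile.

Δλ = 179.194 − -175.104 = 354.298°; wrapped into (−180°, 180°]: -5.702°.
Δφ = -8.524 − -37.129 = 28.605°.
a = sin²(Δφ/2) + cos φ₁ · cos φ₂ · sin²(Δλ/2) = 0.062980.
c = 2·atan2(√a, √(1−a)) = 0.50734 rad → d = 6371·c ≈ 3232.26 km ≈ 1745.28 nmi.

1745 nmi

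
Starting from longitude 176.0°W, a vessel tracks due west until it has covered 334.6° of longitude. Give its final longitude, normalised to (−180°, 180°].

Start at -176.0°; shift −334.6° → -510.6°.
-510.6° lies outside (−180°, 180°]; add 360° → -150.6°.

150.6°W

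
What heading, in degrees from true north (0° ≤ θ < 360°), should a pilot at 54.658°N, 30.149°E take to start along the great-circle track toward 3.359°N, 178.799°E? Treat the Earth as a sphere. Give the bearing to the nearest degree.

35°

Δλ = 178.799 − 30.149 = 148.650°.
θ = atan2( sin Δλ · cos φ₂ , cos φ₁ · sin φ₂ − sin φ₁ · cos φ₂ · cos Δλ )
  = atan2(0.51937, 0.72932) = 35.456° → normalised to [0°, 360°): 35.456°.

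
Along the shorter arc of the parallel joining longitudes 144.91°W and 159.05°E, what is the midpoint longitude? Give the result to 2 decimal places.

172.93°W

Signed shortest Δλ from -144.91° to +159.05° is -56.04°.
Midpoint longitude = -144.91° + (-56.04°)/2 = -144.91° − 28.02° = -172.93°.
(The naïve average (-144.91 + +159.05)/2 = 7.07° is on the wrong side of the globe.)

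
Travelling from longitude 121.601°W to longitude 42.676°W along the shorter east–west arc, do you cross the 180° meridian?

Signed shortest Δλ = ((-42.676 − -121.601 + 180) mod 360) − 180 = 78.925°.
Going east by 78.925° from -121.601° reaches -42.676° without touching 180°.

No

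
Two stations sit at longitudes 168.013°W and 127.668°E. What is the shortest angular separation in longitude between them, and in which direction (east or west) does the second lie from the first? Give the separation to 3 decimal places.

64.319° west

Raw difference: 127.668 − -168.013 = 295.681°.
Normalise into (−180°, 180°]: 295.681° − 360° = -64.319°.
Negative ⇒ the second point lies to the west; separation 64.319°.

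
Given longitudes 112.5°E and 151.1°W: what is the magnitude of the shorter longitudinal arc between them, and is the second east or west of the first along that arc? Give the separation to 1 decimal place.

96.4° east

Raw difference: -151.1 − 112.5 = -263.6°.
Normalise into (−180°, 180°]: -263.6° + 360° = 96.4°.
Positive ⇒ the second point lies to the east; separation 96.4°.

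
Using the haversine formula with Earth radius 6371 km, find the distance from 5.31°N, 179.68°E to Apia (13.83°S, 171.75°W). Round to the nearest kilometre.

Δλ = -171.75 − 179.68 = -351.43°; wrapped into (−180°, 180°]: 8.57°.
Δφ = -13.83 − 5.31 = -19.14°.
a = sin²(Δφ/2) + cos φ₁ · cos φ₂ · sin²(Δλ/2) = 0.033037.
c = 2·atan2(√a, √(1−a)) = 0.36556 rad → d = 6371·c ≈ 2328.96 km.

2329 km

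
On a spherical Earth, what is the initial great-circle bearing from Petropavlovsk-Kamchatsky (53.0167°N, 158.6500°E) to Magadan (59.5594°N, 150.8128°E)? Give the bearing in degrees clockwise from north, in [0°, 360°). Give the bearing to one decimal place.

329.6°

Δλ = 150.8128 − 158.6500 = -7.8372°.
θ = atan2( sin Δλ · cos φ₂ , cos φ₁ · sin φ₂ − sin φ₁ · cos φ₂ · cos Δλ )
  = atan2(-0.06909, 0.11772) = -30.406° → normalised to [0°, 360°): 329.594°.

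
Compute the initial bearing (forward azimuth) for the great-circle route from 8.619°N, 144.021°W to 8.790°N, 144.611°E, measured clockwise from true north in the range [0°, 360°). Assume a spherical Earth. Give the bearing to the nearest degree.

276°

Δλ = 144.611 − -144.021 = 288.632°; wrapped into (−180°, 180°]: -71.368°.
θ = atan2( sin Δλ · cos φ₂ , cos φ₁ · sin φ₂ − sin φ₁ · cos φ₂ · cos Δλ )
  = atan2(-0.93646, 0.10377) = -83.677° → normalised to [0°, 360°): 276.323°.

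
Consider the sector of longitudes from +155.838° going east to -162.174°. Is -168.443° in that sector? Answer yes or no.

Band width going east from +155.838° to -162.174°: ((-162.174 − 155.838) mod 360) = 41.988°.
Offset of -168.443° east of the west edge: ((-168.443 − 155.838) mod 360) = 35.719°.
35.719° ≤ 41.988° ⇒ inside.

Yes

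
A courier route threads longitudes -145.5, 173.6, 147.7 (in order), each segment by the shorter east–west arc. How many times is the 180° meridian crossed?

1

Leg 1: -145.5° → +173.6°, shortest Δλ = -40.9° (west) — crosses 180°.
Leg 2: +173.6° → +147.7°, shortest Δλ = -25.9° (west) — does not cross 180°.
Total crossings: 1.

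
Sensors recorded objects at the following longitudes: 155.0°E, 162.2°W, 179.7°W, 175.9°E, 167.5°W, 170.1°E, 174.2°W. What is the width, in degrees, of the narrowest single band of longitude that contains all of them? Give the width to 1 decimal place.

42.8°

Sort the longitudes: -179.7°, -174.2°, -167.5°, -162.2°, +155.0°, +170.1°, +175.9°.
Eastward gaps between consecutive values (wrapping around): 5.5°, 6.7°, 5.3°, 317.2°, 15.1°, 5.8°, 4.4°.
Largest gap = 317.2° ⇒ minimal covering band is its complement: 360° − 317.2° = 42.8°.
Band runs from +155.0° eastward to -162.2°, crossing the antimeridian.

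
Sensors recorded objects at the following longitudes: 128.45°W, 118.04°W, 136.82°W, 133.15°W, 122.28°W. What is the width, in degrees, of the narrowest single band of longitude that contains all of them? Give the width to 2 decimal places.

18.78°

Sort the longitudes: -136.82°, -133.15°, -128.45°, -122.28°, -118.04°.
Eastward gaps between consecutive values (wrapping around): 3.67°, 4.70°, 6.17°, 4.24°, 341.22°.
Largest gap = 341.22° ⇒ minimal covering band is its complement: 360° − 341.22° = 18.78°.
Band runs from -136.82° eastward to -118.04°.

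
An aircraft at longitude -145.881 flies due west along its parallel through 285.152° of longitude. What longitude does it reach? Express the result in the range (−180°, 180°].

-71.033°

Start at -145.881°; shift −285.152° → -431.033°.
-431.033° lies outside (−180°, 180°]; add 360° → -71.033°.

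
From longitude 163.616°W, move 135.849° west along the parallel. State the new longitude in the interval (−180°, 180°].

60.535°E

Start at -163.616°; shift −135.849° → -299.465°.
-299.465° lies outside (−180°, 180°]; add 360° → +60.535°.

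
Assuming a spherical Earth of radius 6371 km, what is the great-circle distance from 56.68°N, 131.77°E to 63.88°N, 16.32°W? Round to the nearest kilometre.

6335 km

Δλ = -16.32 − 131.77 = -148.09°.
Δφ = 63.88 − 56.68 = 7.20°.
a = sin²(Δφ/2) + cos φ₁ · cos φ₂ · sin²(Δλ/2) = 0.227507.
c = 2·atan2(√a, √(1−a)) = 0.99442 rad → d = 6371·c ≈ 6335.47 km.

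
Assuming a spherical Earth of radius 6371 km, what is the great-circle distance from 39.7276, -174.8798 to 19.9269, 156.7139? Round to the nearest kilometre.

3488 km

Δλ = 156.7139 − -174.8798 = 331.5937°; wrapped into (−180°, 180°]: -28.4063°.
Δφ = 19.9269 − 39.7276 = -19.8007°.
a = sin²(Δφ/2) + cos φ₁ · cos φ₂ · sin²(Δλ/2) = 0.073090.
c = 2·atan2(√a, √(1−a)) = 0.54752 rad → d = 6371·c ≈ 3488.24 km.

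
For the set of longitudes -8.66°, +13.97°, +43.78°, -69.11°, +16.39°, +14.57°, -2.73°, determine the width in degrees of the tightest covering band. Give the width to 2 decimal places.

112.89°

Sort the longitudes: -69.11°, -8.66°, -2.73°, +13.97°, +14.57°, +16.39°, +43.78°.
Eastward gaps between consecutive values (wrapping around): 60.45°, 5.93°, 16.70°, 0.60°, 1.82°, 27.39°, 247.11°.
Largest gap = 247.11° ⇒ minimal covering band is its complement: 360° − 247.11° = 112.89°.
Band runs from -69.11° eastward to +43.78°.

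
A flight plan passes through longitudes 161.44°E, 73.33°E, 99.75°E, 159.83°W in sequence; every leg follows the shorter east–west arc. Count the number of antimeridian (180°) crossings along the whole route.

1

Leg 1: +161.44° → +73.33°, shortest Δλ = -88.11° (west) — does not cross 180°.
Leg 2: +73.33° → +99.75°, shortest Δλ = 26.42° (east) — does not cross 180°.
Leg 3: +99.75° → -159.83°, shortest Δλ = 100.42° (east) — crosses 180°.
Total crossings: 1.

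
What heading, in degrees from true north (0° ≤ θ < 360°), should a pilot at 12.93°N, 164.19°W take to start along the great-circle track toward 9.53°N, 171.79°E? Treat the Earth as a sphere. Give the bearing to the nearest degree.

Δλ = 171.79 − -164.19 = 335.98°; wrapped into (−180°, 180°]: -24.02°.
θ = atan2( sin Δλ · cos φ₂ , cos φ₁ · sin φ₂ − sin φ₁ · cos φ₂ · cos Δλ )
  = atan2(-0.40144, -0.04020) = -95.718° → normalised to [0°, 360°): 264.282°.

264°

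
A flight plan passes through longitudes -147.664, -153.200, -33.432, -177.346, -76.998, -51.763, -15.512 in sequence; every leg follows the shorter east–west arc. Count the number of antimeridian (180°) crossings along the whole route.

Leg 1: -147.664° → -153.200°, shortest Δλ = -5.536° (west) — does not cross 180°.
Leg 2: -153.200° → -33.432°, shortest Δλ = 119.768° (east) — does not cross 180°.
Leg 3: -33.432° → -177.346°, shortest Δλ = -143.914° (west) — does not cross 180°.
Leg 4: -177.346° → -76.998°, shortest Δλ = 100.348° (east) — does not cross 180°.
Leg 5: -76.998° → -51.763°, shortest Δλ = 25.235° (east) — does not cross 180°.
Leg 6: -51.763° → -15.512°, shortest Δλ = 36.251° (east) — does not cross 180°.
Total crossings: 0.

0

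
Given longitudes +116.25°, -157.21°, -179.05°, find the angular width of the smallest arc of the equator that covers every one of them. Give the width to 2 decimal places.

86.54°

Sort the longitudes: -179.05°, -157.21°, +116.25°.
Eastward gaps between consecutive values (wrapping around): 21.84°, 273.46°, 64.70°.
Largest gap = 273.46° ⇒ minimal covering band is its complement: 360° − 273.46° = 86.54°.
Band runs from +116.25° eastward to -157.21°, crossing the antimeridian.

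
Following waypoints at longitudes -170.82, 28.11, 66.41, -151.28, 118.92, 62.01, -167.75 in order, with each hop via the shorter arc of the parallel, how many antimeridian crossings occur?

Leg 1: -170.82° → +28.11°, shortest Δλ = -161.07° (west) — crosses 180°.
Leg 2: +28.11° → +66.41°, shortest Δλ = 38.3° (east) — does not cross 180°.
Leg 3: +66.41° → -151.28°, shortest Δλ = 142.31° (east) — crosses 180°.
Leg 4: -151.28° → +118.92°, shortest Δλ = -89.8° (west) — crosses 180°.
Leg 5: +118.92° → +62.01°, shortest Δλ = -56.91° (west) — does not cross 180°.
Leg 6: +62.01° → -167.75°, shortest Δλ = 130.24° (east) — crosses 180°.
Total crossings: 4.

4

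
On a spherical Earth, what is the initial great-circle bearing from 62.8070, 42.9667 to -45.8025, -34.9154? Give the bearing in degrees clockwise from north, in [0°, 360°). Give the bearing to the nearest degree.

Δλ = -34.9154 − 42.9667 = -77.8821°.
θ = atan2( sin Δλ · cos φ₂ , cos φ₁ · sin φ₂ − sin φ₁ · cos φ₂ · cos Δλ )
  = atan2(-0.68160, -0.45780) = -123.888° → normalised to [0°, 360°): 236.112°.

236°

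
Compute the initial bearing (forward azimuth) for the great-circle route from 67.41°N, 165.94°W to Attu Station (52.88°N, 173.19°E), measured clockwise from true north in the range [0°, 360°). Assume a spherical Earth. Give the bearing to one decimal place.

Δλ = 173.19 − -165.94 = 339.13°; wrapped into (−180°, 180°]: -20.87°.
θ = atan2( sin Δλ · cos φ₂ , cos φ₁ · sin φ₂ − sin φ₁ · cos φ₂ · cos Δλ )
  = atan2(-0.21499, -0.21433) = -134.912° → normalised to [0°, 360°): 225.088°.

225.1°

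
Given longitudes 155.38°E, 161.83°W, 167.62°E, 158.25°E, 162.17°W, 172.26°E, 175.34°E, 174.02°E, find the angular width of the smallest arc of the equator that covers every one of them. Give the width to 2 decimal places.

42.79°

Sort the longitudes: -162.17°, -161.83°, +155.38°, +158.25°, +167.62°, +172.26°, +174.02°, +175.34°.
Eastward gaps between consecutive values (wrapping around): 0.34°, 317.21°, 2.87°, 9.37°, 4.64°, 1.76°, 1.32°, 22.49°.
Largest gap = 317.21° ⇒ minimal covering band is its complement: 360° − 317.21° = 42.79°.
Band runs from +155.38° eastward to -161.83°, crossing the antimeridian.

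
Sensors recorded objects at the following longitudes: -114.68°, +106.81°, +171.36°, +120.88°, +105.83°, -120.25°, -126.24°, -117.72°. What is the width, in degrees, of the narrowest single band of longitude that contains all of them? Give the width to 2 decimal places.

139.49°

Sort the longitudes: -126.24°, -120.25°, -117.72°, -114.68°, +105.83°, +106.81°, +120.88°, +171.36°.
Eastward gaps between consecutive values (wrapping around): 5.99°, 2.53°, 3.04°, 220.51°, 0.98°, 14.07°, 50.48°, 62.40°.
Largest gap = 220.51° ⇒ minimal covering band is its complement: 360° − 220.51° = 139.49°.
Band runs from +105.83° eastward to -114.68°, crossing the antimeridian.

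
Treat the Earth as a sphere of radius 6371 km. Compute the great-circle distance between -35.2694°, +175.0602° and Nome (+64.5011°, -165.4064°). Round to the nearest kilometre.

11225 km

Δλ = -165.4064 − 175.0602 = -340.4666°; wrapped into (−180°, 180°]: 19.5334°.
Δφ = 64.5011 − -35.2694 = 99.7705°.
a = sin²(Δφ/2) + cos φ₁ · cos φ₂ · sin²(Δλ/2) = 0.594965.
c = 2·atan2(√a, √(1−a)) = 1.76189 rad → d = 6371·c ≈ 11224.99 km.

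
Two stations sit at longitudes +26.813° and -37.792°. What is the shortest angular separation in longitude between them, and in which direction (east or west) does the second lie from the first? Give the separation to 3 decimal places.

Raw difference: -37.792 − 26.813 = -64.605°.
Normalise into (−180°, 180°]: -64.605° stays -64.605°.
Negative ⇒ the second point lies to the west; separation 64.605°.

64.605° west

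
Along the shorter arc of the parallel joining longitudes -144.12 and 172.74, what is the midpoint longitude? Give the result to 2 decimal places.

Signed shortest Δλ from -144.12° to +172.74° is -43.14°.
Midpoint longitude = -144.12° + (-43.14°)/2 = -144.12° − 21.57° = -165.69°.
(The naïve average (-144.12 + +172.74)/2 = 14.31° is on the wrong side of the globe.)

-165.69°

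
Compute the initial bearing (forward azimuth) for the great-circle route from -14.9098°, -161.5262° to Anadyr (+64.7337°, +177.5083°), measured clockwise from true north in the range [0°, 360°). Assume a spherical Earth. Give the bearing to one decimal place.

351.1°

Δλ = 177.5083 − -161.5262 = 339.0345°; wrapped into (−180°, 180°]: -20.9655°.
θ = atan2( sin Δλ · cos φ₂ , cos φ₁ · sin φ₂ − sin φ₁ · cos φ₂ · cos Δλ )
  = atan2(-0.15272, 0.97644) = -8.889° → normalised to [0°, 360°): 351.111°.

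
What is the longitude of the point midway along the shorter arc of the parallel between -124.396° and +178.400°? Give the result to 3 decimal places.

-152.998°

Signed shortest Δλ from -124.396° to +178.400° is -57.204°.
Midpoint longitude = -124.396° + (-57.204°)/2 = -124.396° − 28.602° = -152.998°.
(The naïve average (-124.396 + +178.400)/2 = 27.002° is on the wrong side of the globe.)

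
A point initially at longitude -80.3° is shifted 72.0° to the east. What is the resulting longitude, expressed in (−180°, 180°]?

-8.3°

Start at -80.3°; shift +72.0° → -8.3°.
-8.3° already lies in (−180°, 180°].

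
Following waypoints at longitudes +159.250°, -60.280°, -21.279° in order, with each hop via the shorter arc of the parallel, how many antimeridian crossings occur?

1

Leg 1: +159.250° → -60.280°, shortest Δλ = 140.47° (east) — crosses 180°.
Leg 2: -60.280° → -21.279°, shortest Δλ = 39.001° (east) — does not cross 180°.
Total crossings: 1.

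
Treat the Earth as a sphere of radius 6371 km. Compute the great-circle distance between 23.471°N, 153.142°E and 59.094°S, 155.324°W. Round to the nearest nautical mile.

Δλ = -155.324 − 153.142 = -308.466°; wrapped into (−180°, 180°]: 51.534°.
Δφ = -59.094 − 23.471 = -82.565°.
a = sin²(Δφ/2) + cos φ₁ · cos φ₂ · sin²(Δλ/2) = 0.524332.
c = 2·atan2(√a, √(1−a)) = 1.61948 rad → d = 6371·c ≈ 10317.70 km ≈ 5571.11 nmi.

5571 nmi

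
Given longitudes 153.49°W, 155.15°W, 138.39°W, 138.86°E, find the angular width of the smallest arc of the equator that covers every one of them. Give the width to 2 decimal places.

82.75°

Sort the longitudes: -155.15°, -153.49°, -138.39°, +138.86°.
Eastward gaps between consecutive values (wrapping around): 1.66°, 15.10°, 277.25°, 65.99°.
Largest gap = 277.25° ⇒ minimal covering band is its complement: 360° − 277.25° = 82.75°.
Band runs from +138.86° eastward to -138.39°, crossing the antimeridian.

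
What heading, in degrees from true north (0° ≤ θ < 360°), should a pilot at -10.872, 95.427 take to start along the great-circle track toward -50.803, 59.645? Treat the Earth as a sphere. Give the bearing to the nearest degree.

Δλ = 59.645 − 95.427 = -35.782°.
θ = atan2( sin Δλ · cos φ₂ , cos φ₁ · sin φ₂ − sin φ₁ · cos φ₂ · cos Δλ )
  = atan2(-0.36953, -0.66436) = -150.917° → normalised to [0°, 360°): 209.083°.

209°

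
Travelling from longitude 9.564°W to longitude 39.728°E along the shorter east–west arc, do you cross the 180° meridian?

No

Signed shortest Δλ = ((39.728 − -9.564 + 180) mod 360) − 180 = 49.292°.
Going east by 49.292° from -9.564° reaches +39.728° without touching 180°.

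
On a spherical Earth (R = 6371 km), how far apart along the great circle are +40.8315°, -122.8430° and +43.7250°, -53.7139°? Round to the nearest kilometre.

5527 km

Δλ = -53.7139 − -122.8430 = 69.1291°.
Δφ = 43.7250 − 40.8315 = 2.8935°.
a = sin²(Δφ/2) + cos φ₁ · cos φ₂ · sin²(Δλ/2) = 0.176633.
c = 2·atan2(√a, √(1−a)) = 0.86750 rad → d = 6371·c ≈ 5526.86 km.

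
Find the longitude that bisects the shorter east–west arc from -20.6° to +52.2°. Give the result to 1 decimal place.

Signed shortest Δλ from -20.6° to +52.2° is +72.8°.
Midpoint longitude = -20.6° + (+72.8°)/2 = -20.6° + 36.4° = +15.8°.

+15.8°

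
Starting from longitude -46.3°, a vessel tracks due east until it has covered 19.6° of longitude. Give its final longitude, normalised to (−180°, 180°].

-26.7°

Start at -46.3°; shift +19.6° → -26.7°.
-26.7° already lies in (−180°, 180°].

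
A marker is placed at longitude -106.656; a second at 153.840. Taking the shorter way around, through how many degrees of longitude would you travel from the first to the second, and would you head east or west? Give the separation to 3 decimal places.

99.504° west

Raw difference: 153.840 − -106.656 = 260.496°.
Normalise into (−180°, 180°]: 260.496° − 360° = -99.504°.
Negative ⇒ the second point lies to the west; separation 99.504°.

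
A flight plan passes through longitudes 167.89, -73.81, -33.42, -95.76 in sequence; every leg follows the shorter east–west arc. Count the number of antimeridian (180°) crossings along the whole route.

Leg 1: +167.89° → -73.81°, shortest Δλ = 118.3° (east) — crosses 180°.
Leg 2: -73.81° → -33.42°, shortest Δλ = 40.39° (east) — does not cross 180°.
Leg 3: -33.42° → -95.76°, shortest Δλ = -62.34° (west) — does not cross 180°.
Total crossings: 1.

1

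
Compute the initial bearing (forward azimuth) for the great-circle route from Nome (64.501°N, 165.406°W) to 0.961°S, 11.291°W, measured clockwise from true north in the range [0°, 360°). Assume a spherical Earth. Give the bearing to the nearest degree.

28°

Δλ = -11.291 − -165.406 = 154.115°.
θ = atan2( sin Δλ · cos φ₂ , cos φ₁ · sin φ₂ − sin φ₁ · cos φ₂ · cos Δλ )
  = atan2(0.43650, 0.80470) = 28.477° → normalised to [0°, 360°): 28.477°.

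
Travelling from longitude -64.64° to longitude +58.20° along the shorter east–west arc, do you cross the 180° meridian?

No

Signed shortest Δλ = ((58.20 − -64.64 + 180) mod 360) − 180 = 122.84°.
Going east by 122.84° from -64.64° reaches +58.20° without touching 180°.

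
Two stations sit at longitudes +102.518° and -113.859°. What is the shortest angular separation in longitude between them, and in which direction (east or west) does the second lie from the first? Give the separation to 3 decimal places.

143.623° east

Raw difference: -113.859 − 102.518 = -216.377°.
Normalise into (−180°, 180°]: -216.377° + 360° = 143.623°.
Positive ⇒ the second point lies to the east; separation 143.623°.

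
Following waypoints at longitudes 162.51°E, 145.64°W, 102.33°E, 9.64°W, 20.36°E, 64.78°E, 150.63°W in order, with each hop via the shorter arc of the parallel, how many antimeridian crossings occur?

3

Leg 1: +162.51° → -145.64°, shortest Δλ = 51.85° (east) — crosses 180°.
Leg 2: -145.64° → +102.33°, shortest Δλ = -112.03° (west) — crosses 180°.
Leg 3: +102.33° → -9.64°, shortest Δλ = -111.97° (west) — does not cross 180°.
Leg 4: -9.64° → +20.36°, shortest Δλ = 30.0° (east) — does not cross 180°.
Leg 5: +20.36° → +64.78°, shortest Δλ = 44.42° (east) — does not cross 180°.
Leg 6: +64.78° → -150.63°, shortest Δλ = 144.59° (east) — crosses 180°.
Total crossings: 3.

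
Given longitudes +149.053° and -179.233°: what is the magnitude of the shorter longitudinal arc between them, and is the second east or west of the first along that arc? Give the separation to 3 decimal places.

Raw difference: -179.233 − 149.053 = -328.286°.
Normalise into (−180°, 180°]: -328.286° + 360° = 31.714°.
Positive ⇒ the second point lies to the east; separation 31.714°.

31.714° east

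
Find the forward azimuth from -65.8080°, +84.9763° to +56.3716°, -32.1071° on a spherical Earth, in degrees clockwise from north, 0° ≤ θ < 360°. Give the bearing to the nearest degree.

Δλ = -32.1071 − 84.9763 = -117.0834°.
θ = atan2( sin Δλ · cos φ₂ , cos φ₁ · sin φ₂ − sin φ₁ · cos φ₂ · cos Δλ )
  = atan2(-0.49308, 0.11122) = -77.289° → normalised to [0°, 360°): 282.711°.

283°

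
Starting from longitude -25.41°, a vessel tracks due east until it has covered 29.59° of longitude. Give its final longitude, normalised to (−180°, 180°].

Start at -25.41°; shift +29.59° → +4.18°.
+4.18° already lies in (−180°, 180°].

+4.18°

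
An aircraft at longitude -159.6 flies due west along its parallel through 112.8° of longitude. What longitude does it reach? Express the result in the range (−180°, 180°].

Start at -159.6°; shift −112.8° → -272.4°.
-272.4° lies outside (−180°, 180°]; add 360° → +87.6°.

+87.6°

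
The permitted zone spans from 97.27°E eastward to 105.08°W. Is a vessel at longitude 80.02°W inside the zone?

Band width going east from +97.27° to -105.08°: ((-105.08 − 97.27) mod 360) = 157.65°.
Offset of -80.02° east of the west edge: ((-80.02 − 97.27) mod 360) = 182.71°.
182.71° > 157.65° ⇒ outside.

No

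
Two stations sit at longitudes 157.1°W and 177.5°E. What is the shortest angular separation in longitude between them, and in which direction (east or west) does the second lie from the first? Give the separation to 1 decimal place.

Raw difference: 177.5 − -157.1 = 334.6°.
Normalise into (−180°, 180°]: 334.6° − 360° = -25.4°.
Negative ⇒ the second point lies to the west; separation 25.4°.

25.4° west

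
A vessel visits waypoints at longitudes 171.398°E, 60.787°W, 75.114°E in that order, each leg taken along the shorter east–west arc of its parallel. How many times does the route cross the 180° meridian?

1

Leg 1: +171.398° → -60.787°, shortest Δλ = 127.815° (east) — crosses 180°.
Leg 2: -60.787° → +75.114°, shortest Δλ = 135.901° (east) — does not cross 180°.
Total crossings: 1.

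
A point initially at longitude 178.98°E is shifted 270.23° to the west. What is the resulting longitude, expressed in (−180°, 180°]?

91.25°W

Start at +178.98°; shift −270.23° → -91.25°.
-91.25° already lies in (−180°, 180°].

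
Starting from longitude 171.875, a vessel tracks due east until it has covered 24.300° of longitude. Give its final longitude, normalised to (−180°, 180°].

Start at +171.875°; shift +24.300° → +196.175°.
+196.175° lies outside (−180°, 180°]; subtract 360° → -163.825°.

-163.825°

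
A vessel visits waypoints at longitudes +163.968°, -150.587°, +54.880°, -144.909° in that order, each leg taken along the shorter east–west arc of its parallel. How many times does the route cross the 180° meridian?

Leg 1: +163.968° → -150.587°, shortest Δλ = 45.445° (east) — crosses 180°.
Leg 2: -150.587° → +54.880°, shortest Δλ = -154.533° (west) — crosses 180°.
Leg 3: +54.880° → -144.909°, shortest Δλ = 160.211° (east) — crosses 180°.
Total crossings: 3.

3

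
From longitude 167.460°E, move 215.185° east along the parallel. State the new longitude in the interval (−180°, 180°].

22.645°E

Start at +167.460°; shift +215.185° → +382.645°.
+382.645° lies outside (−180°, 180°]; subtract 360° → +22.645°.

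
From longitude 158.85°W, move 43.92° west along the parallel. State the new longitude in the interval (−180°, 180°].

Start at -158.85°; shift −43.92° → -202.77°.
-202.77° lies outside (−180°, 180°]; add 360° → +157.23°.

157.23°E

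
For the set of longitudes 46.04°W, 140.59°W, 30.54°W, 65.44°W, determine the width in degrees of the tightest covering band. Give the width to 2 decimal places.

Sort the longitudes: -140.59°, -65.44°, -46.04°, -30.54°.
Eastward gaps between consecutive values (wrapping around): 75.15°, 19.40°, 15.50°, 249.95°.
Largest gap = 249.95° ⇒ minimal covering band is its complement: 360° − 249.95° = 110.05°.
Band runs from -140.59° eastward to -30.54°.

110.05°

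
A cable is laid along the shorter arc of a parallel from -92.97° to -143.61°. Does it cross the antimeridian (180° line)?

Signed shortest Δλ = ((-143.61 − -92.97 + 180) mod 360) − 180 = -50.64°.
Going west by 50.64° from -92.97° reaches -143.61° without touching 180°.

No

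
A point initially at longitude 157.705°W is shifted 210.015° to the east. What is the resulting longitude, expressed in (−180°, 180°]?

52.310°E

Start at -157.705°; shift +210.015° → +52.310°.
+52.310° already lies in (−180°, 180°].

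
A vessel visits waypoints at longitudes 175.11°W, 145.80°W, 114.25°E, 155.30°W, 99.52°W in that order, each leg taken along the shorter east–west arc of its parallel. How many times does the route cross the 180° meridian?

Leg 1: -175.11° → -145.80°, shortest Δλ = 29.31° (east) — does not cross 180°.
Leg 2: -145.80° → +114.25°, shortest Δλ = -99.95° (west) — crosses 180°.
Leg 3: +114.25° → -155.30°, shortest Δλ = 90.45° (east) — crosses 180°.
Leg 4: -155.30° → -99.52°, shortest Δλ = 55.78° (east) — does not cross 180°.
Total crossings: 2.

2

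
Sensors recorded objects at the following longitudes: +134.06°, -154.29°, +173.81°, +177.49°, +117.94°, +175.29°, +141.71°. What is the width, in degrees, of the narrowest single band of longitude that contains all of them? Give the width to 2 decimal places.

Sort the longitudes: -154.29°, +117.94°, +134.06°, +141.71°, +173.81°, +175.29°, +177.49°.
Eastward gaps between consecutive values (wrapping around): 272.23°, 16.12°, 7.65°, 32.10°, 1.48°, 2.20°, 28.22°.
Largest gap = 272.23° ⇒ minimal covering band is its complement: 360° − 272.23° = 87.77°.
Band runs from +117.94° eastward to -154.29°, crossing the antimeridian.

87.77°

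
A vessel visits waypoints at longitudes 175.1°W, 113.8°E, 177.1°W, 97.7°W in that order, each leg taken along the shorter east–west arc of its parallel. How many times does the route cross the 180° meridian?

Leg 1: -175.1° → +113.8°, shortest Δλ = -71.1° (west) — crosses 180°.
Leg 2: +113.8° → -177.1°, shortest Δλ = 69.1° (east) — crosses 180°.
Leg 3: -177.1° → -97.7°, shortest Δλ = 79.4° (east) — does not cross 180°.
Total crossings: 2.

2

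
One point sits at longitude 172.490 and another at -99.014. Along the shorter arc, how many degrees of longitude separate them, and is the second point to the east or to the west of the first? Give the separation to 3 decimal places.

Raw difference: -99.014 − 172.490 = -271.504°.
Normalise into (−180°, 180°]: -271.504° + 360° = 88.496°.
Positive ⇒ the second point lies to the east; separation 88.496°.

88.496° east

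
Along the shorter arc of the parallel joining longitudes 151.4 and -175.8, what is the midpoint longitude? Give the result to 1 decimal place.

Signed shortest Δλ from +151.4° to -175.8° is +32.8°.
Midpoint longitude = +151.4° + (+32.8°)/2 = +151.4° + 16.4° = +167.8°.
(The naïve average (+151.4 + -175.8)/2 = -12.2° is on the wrong side of the globe.)

+167.8°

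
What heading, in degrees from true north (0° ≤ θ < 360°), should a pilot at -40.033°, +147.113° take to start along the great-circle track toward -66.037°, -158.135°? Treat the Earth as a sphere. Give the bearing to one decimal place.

Δλ = -158.135 − 147.113 = -305.248°; wrapped into (−180°, 180°]: 54.752°.
θ = atan2( sin Δλ · cos φ₂ , cos φ₁ · sin φ₂ − sin φ₁ · cos φ₂ · cos Δλ )
  = atan2(0.33168, -0.54891) = 148.857° → normalised to [0°, 360°): 148.857°.

148.9°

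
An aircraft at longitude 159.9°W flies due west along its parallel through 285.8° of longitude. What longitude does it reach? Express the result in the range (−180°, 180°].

Start at -159.9°; shift −285.8° → -445.7°.
-445.7° lies outside (−180°, 180°]; add 360° → -85.7°.

85.7°W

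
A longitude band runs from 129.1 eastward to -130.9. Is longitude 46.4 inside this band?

No

Band width going east from +129.1° to -130.9°: ((-130.9 − 129.1) mod 360) = 100.0°.
Offset of +46.4° east of the west edge: ((46.4 − 129.1) mod 360) = 277.3°.
277.3° > 100.0° ⇒ outside.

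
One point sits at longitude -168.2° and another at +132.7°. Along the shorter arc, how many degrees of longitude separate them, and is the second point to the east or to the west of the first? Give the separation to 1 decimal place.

Raw difference: 132.7 − -168.2 = 300.9°.
Normalise into (−180°, 180°]: 300.9° − 360° = -59.1°.
Negative ⇒ the second point lies to the west; separation 59.1°.

59.1° west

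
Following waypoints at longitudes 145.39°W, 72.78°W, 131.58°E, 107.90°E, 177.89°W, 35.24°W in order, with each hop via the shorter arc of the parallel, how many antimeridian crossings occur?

2

Leg 1: -145.39° → -72.78°, shortest Δλ = 72.61° (east) — does not cross 180°.
Leg 2: -72.78° → +131.58°, shortest Δλ = -155.64° (west) — crosses 180°.
Leg 3: +131.58° → +107.90°, shortest Δλ = -23.68° (west) — does not cross 180°.
Leg 4: +107.90° → -177.89°, shortest Δλ = 74.21° (east) — crosses 180°.
Leg 5: -177.89° → -35.24°, shortest Δλ = 142.65° (east) — does not cross 180°.
Total crossings: 2.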